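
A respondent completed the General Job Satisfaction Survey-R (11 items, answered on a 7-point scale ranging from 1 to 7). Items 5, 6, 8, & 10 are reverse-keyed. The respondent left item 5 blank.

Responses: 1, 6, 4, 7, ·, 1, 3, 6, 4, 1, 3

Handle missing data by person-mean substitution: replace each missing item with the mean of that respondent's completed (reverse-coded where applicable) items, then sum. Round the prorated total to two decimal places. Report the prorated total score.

48.40

Reverse-coded (reverse-coded value = 8 − response):
  item 6: 8 − 1 = 7
  item 8: 8 − 6 = 2
  item 10: 8 − 1 = 7
Completed scored items (10 of 11): 1, 6, 4, 7, 7, 3, 2, 4, 7, 3; sum = 44.
Person mean = 44 / 10 ≈ 4.4000
Prorated total = (44 / 10) × 11 = 48.40 (to 2 dp)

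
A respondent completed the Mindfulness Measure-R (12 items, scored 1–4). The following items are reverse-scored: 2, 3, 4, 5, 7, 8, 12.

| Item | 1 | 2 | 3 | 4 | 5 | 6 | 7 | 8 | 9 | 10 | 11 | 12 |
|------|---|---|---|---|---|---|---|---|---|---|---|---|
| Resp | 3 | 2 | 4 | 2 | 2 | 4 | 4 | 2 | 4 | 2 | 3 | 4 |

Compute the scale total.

Reverse-coded items (on a 1–4 scale, reversed = 5 − raw):
  item 2: 5 − 2 = 3
  item 3: 5 − 4 = 1
  item 4: 5 − 2 = 3
  item 5: 5 − 2 = 3
  item 7: 5 − 4 = 1
  item 8: 5 − 2 = 3
  item 12: 5 − 4 = 1
After reverse-coding: 3, 3, 1, 3, 3, 4, 1, 3, 4, 2, 3, 1
Total = 3 + 3 + 1 + 3 + 3 + 4 + 1 + 3 + 4 + 2 + 3 + 1 = 31

31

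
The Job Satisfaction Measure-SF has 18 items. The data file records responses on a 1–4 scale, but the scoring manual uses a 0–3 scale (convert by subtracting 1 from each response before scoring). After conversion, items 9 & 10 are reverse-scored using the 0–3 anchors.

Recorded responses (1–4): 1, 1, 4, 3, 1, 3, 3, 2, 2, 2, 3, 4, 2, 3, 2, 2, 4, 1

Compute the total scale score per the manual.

Convert to 0–3: 0, 0, 3, 2, 0, 2, 2, 1, 1, 1, 2, 3, 1, 2, 1, 1, 3, 0
Reverse-coded (reverse-coded value = 3 − response):
  item 9: 3 − 1 = 2
  item 10: 3 − 1 = 2
Scored: 0, 0, 3, 2, 0, 2, 2, 1, 2, 2, 2, 3, 1, 2, 1, 1, 3, 0
Total = 27

27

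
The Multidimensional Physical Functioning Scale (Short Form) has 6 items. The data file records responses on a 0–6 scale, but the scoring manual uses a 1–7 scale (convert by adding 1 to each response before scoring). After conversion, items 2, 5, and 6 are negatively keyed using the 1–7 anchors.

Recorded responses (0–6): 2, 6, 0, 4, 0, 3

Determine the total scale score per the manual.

21

Convert to 1–7: 3, 7, 1, 5, 1, 4
Reverse-coded (on a 1–7 scale, reversed = 8 − raw):
  item 2: 8 − 7 = 1
  item 5: 8 − 1 = 7
  item 6: 8 − 4 = 4
Scored: 3, 1, 1, 5, 7, 4
Total = 21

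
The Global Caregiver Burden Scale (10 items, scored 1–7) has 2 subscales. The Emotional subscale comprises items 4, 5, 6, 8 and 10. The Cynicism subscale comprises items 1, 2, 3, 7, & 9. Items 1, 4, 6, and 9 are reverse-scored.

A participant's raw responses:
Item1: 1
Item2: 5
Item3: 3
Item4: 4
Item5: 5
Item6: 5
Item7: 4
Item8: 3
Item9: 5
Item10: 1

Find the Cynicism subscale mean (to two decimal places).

4.40

Cynicism items: 1, 2, 3, 7, 9.
Of these, items 1 and 9 are reverse-scored; reverse-coded value = 8 − response.
  item 1: 8 − 1 = 7
  item 2: 5
  item 3: 3
  item 7: 4
  item 9: 8 − 5 = 3
Sum = 7 + 5 + 3 + 4 + 3 = 22
Mean = 22 / 5 = 4.40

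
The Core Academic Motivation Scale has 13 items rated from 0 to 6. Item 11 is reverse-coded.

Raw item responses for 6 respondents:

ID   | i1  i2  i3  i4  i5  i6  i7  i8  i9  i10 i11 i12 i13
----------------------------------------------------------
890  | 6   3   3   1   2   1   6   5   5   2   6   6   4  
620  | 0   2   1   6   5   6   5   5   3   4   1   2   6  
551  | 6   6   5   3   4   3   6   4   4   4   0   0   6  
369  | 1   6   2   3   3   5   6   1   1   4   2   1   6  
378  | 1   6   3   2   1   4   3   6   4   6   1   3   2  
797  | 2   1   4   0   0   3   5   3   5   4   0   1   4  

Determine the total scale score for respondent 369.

Respondent 369 raw: 1, 6, 2, 3, 3, 5, 6, 1, 1, 4, 2, 1, 6.
Reverse-coded (reverse-coded value = 6 − response):
  item 1: 1
  item 2: 6
  item 3: 2
  item 4: 3
  item 5: 3
  item 6: 5
  item 7: 6
  item 8: 1
  item 9: 1
  item 10: 4
  item 11: 6 − 2 = 4
  item 12: 1
  item 13: 6
Sum = 1 + 6 + 2 + 3 + 3 + 5 + 6 + 1 + 1 + 4 + 4 + 1 + 6 = 43

43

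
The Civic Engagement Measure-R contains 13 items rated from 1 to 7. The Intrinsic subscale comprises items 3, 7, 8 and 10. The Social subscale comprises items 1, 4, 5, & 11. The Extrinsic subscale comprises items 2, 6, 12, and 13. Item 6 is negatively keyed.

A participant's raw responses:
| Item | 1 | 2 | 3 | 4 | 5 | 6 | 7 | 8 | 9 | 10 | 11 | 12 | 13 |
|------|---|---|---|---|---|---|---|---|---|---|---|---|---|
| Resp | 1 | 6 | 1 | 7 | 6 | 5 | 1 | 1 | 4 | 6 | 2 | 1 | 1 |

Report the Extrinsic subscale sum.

11

Extrinsic items: 2, 6, 12, 13.
Of these, item 6 is negatively keyed; reverse-coded value = 8 − response.
  item 2: 6
  item 6: 8 − 5 = 3
  item 12: 1
  item 13: 1
Sum = 6 + 3 + 1 + 1 = 11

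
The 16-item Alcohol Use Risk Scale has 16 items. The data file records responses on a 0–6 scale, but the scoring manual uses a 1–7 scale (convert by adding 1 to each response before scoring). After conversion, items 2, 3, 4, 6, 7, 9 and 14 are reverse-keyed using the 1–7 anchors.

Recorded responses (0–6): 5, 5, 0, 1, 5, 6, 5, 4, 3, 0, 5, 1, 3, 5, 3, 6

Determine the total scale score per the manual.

65

Convert to 1–7: 6, 6, 1, 2, 6, 7, 6, 5, 4, 1, 6, 2, 4, 6, 4, 7
Reverse-coded (reversed = (1+7) − raw = 8 − raw):
  item 2: 8 − 6 = 2
  item 3: 8 − 1 = 7
  item 4: 8 − 2 = 6
  item 6: 8 − 7 = 1
  item 7: 8 − 6 = 2
  item 9: 8 − 4 = 4
  item 14: 8 − 6 = 2
Scored: 6, 2, 7, 6, 6, 1, 2, 5, 4, 1, 6, 2, 4, 2, 4, 7
Total = 65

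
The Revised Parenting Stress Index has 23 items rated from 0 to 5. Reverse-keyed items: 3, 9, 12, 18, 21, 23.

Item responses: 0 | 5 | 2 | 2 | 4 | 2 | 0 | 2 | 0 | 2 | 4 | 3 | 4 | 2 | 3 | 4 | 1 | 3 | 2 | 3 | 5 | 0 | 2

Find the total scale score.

Reverse-coded items (on a 0–5 scale, reversed = 5 − raw):
  item 3: 5 − 2 = 3
  item 9: 5 − 0 = 5
  item 12: 5 − 3 = 2
  item 18: 5 − 3 = 2
  item 21: 5 − 5 = 0
  item 23: 5 − 2 = 3
Scored items: 0, 5, 3, 2, 4, 2, 0, 2, 5, 2, 4, 2, 4, 2, 3, 4, 1, 2, 2, 3, 0, 0, 3
Total = 0 + 5 + 3 + 2 + 4 + 2 + 0 + 2 + 5 + 2 + 4 + 2 + 4 + 2 + 3 + 4 + 1 + 2 + 2 + 3 + 0 + 0 + 3 = 55

55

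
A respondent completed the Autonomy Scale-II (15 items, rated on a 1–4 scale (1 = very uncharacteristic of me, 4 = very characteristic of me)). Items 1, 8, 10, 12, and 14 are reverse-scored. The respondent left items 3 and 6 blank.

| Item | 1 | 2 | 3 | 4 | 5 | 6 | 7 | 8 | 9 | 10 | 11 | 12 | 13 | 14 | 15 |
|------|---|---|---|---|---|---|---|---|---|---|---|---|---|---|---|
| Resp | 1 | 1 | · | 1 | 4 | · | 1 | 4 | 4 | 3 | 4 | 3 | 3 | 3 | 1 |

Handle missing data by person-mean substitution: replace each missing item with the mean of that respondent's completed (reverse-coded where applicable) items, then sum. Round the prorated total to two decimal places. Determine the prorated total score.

34.62

Reverse-coded (on a 1–4 scale, reversed = 5 − raw):
  item 1: 5 − 1 = 4
  item 8: 5 − 4 = 1
  item 10: 5 − 3 = 2
  item 12: 5 − 3 = 2
  item 14: 5 − 3 = 2
Completed scored items (13 of 15): 4, 1, 1, 4, 1, 1, 4, 2, 4, 2, 3, 2, 1; sum = 30.
Person mean = 30 / 13 ≈ 2.3077
Prorated total = (30 / 13) × 15 = 34.62 (to 2 dp)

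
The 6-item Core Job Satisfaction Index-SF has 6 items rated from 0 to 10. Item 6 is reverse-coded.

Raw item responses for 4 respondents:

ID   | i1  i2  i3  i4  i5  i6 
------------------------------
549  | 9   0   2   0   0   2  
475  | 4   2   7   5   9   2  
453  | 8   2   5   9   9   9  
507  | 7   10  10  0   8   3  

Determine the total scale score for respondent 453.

34

Respondent 453 raw: 8, 2, 5, 9, 9, 9.
Reverse-coded (reverse-coded value = 10 − response):
  item 1: 8
  item 2: 2
  item 3: 5
  item 4: 9
  item 5: 9
  item 6: 10 − 9 = 1
Sum = 8 + 2 + 5 + 9 + 9 + 1 = 34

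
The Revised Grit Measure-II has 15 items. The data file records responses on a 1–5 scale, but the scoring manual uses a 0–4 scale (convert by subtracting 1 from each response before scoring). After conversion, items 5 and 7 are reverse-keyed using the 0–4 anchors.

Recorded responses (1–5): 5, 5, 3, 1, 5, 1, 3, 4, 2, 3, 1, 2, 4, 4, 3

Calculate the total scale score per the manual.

27

Convert to 0–4: 4, 4, 2, 0, 4, 0, 2, 3, 1, 2, 0, 1, 3, 3, 2
Reverse-coded (reverse-coded value = 4 − response):
  item 5: 4 − 4 = 0
  item 7: 4 − 2 = 2
Scored: 4, 4, 2, 0, 0, 0, 2, 3, 1, 2, 0, 1, 3, 3, 2
Total = 27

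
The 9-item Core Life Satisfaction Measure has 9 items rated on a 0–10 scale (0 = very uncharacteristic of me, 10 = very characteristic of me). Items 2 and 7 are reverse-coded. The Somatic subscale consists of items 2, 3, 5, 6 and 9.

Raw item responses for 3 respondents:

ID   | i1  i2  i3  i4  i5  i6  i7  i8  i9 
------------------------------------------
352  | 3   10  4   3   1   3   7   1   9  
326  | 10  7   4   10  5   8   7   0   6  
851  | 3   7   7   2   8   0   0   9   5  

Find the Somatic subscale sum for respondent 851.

Respondent 851 raw: 3, 7, 7, 2, 8, 0, 0, 9, 5.
Somatic items: 2, 3, 5, 6, 9.
Reverse-coded (on a 0–10 scale, reversed = 10 − raw):
  item 2: 10 − 7 = 3
  item 3: 7
  item 5: 8
  item 6: 0
  item 9: 5
Sum = 3 + 7 + 8 + 0 + 5 = 23

23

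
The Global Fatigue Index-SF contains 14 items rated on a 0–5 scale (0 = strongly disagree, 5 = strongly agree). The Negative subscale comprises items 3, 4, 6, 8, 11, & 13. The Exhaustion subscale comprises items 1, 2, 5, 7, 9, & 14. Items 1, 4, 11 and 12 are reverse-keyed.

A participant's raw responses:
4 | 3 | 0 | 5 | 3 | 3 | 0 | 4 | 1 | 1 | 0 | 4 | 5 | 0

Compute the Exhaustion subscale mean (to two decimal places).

1.33

Exhaustion items: 1, 2, 5, 7, 9, 14.
Of these, item 1 is reverse-keyed; reverse-coded value = 5 − response.
  item 1: 5 − 4 = 1
  item 2: 3
  item 5: 3
  item 7: 0
  item 9: 1
  item 14: 0
Sum = 1 + 3 + 3 + 0 + 1 + 0 = 8
Mean = 8 / 6 = 1.33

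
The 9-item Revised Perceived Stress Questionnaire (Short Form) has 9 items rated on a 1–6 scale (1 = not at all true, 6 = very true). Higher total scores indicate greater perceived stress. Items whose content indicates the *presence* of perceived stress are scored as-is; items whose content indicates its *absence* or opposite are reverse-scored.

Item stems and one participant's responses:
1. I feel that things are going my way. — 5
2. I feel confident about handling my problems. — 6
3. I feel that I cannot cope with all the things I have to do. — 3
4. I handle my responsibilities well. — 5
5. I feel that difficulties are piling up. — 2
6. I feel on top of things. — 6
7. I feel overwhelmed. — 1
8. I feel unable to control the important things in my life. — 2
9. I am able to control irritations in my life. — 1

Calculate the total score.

20

Items 1, 2, 4, 6, 9 describe the absence/opposite of perceived stress → reverse-score.
reverse-coded value = 7 − response.
  item 1: 7 − 5 = 2
  item 2: 7 − 6 = 1
  item 3: 3
  item 4: 7 − 5 = 2
  item 5: 2
  item 6: 7 − 6 = 1
  item 7: 1
  item 8: 2
  item 9: 7 − 1 = 6
Total = 2 + 1 + 3 + 2 + 2 + 1 + 1 + 2 + 6 = 20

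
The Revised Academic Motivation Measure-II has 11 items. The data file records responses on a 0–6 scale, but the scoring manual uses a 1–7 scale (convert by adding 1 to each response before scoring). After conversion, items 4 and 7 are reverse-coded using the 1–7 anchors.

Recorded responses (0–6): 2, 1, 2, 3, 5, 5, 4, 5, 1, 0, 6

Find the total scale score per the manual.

Convert to 1–7: 3, 2, 3, 4, 6, 6, 5, 6, 2, 1, 7
Reverse-coded (reversed = (1+7) − raw = 8 − raw):
  item 4: 8 − 4 = 4
  item 7: 8 − 5 = 3
Scored: 3, 2, 3, 4, 6, 6, 3, 6, 2, 1, 7
Total = 43

43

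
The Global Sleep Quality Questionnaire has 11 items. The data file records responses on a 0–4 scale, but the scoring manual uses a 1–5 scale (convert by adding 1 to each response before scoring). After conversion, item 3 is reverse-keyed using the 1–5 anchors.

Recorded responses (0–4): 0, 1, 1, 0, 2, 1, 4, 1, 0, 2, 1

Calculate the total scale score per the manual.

Convert to 1–5: 1, 2, 2, 1, 3, 2, 5, 2, 1, 3, 2
Reverse-coded (reverse-coded value = 6 − response):
  item 3: 6 − 2 = 4
Scored: 1, 2, 4, 1, 3, 2, 5, 2, 1, 3, 2
Total = 26

26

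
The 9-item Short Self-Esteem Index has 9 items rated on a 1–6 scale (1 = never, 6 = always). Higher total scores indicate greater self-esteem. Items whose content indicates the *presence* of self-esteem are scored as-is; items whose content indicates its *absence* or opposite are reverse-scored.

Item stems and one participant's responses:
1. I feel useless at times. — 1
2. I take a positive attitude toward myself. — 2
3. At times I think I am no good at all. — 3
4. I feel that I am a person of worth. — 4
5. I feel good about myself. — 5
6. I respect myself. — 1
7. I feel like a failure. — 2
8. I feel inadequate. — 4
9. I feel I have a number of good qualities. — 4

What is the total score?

34

Items 1, 3, 7, 8 describe the absence/opposite of self-esteem → reverse-score.
reverse-coded value = 7 − response.
  item 1: 7 − 1 = 6
  item 2: 2
  item 3: 7 − 3 = 4
  item 4: 4
  item 5: 5
  item 6: 1
  item 7: 7 − 2 = 5
  item 8: 7 − 4 = 3
  item 9: 4
Total = 6 + 2 + 4 + 4 + 5 + 1 + 5 + 3 + 4 = 34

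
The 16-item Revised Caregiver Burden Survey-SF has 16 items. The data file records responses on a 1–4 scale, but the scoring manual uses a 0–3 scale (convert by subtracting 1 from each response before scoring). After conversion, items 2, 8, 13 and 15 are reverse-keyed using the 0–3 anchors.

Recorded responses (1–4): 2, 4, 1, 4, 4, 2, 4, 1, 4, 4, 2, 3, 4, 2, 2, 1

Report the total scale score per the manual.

Convert to 0–3: 1, 3, 0, 3, 3, 1, 3, 0, 3, 3, 1, 2, 3, 1, 1, 0
Reverse-coded (reverse-coded value = 3 − response):
  item 2: 3 − 3 = 0
  item 8: 3 − 0 = 3
  item 13: 3 − 3 = 0
  item 15: 3 − 1 = 2
Scored: 1, 0, 0, 3, 3, 1, 3, 3, 3, 3, 1, 2, 0, 1, 2, 0
Total = 26

26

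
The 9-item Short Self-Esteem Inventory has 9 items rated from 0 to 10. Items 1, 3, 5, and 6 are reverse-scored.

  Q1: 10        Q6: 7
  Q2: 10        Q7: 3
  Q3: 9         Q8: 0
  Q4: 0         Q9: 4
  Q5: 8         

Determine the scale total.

Raw sum = 51. Reverse-scored items: 1, 3, 5, 6; their raw sum = 34.
Each reversal replaces raw with 10 − raw, changing the total by 10 − 2·raw per item.
Total = 51 + 4·10 − 2·34 = 51 + 40 − 68 = 23

23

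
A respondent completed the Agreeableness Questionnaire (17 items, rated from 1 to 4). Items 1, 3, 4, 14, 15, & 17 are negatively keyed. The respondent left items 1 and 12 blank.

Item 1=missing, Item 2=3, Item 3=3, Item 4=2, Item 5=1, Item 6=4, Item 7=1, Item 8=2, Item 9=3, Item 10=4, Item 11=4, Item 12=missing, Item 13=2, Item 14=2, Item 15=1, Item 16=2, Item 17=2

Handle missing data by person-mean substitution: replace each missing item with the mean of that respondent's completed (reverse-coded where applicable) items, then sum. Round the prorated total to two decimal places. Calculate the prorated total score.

Reverse-coded (reversed = (1+4) − raw = 5 − raw):
  item 3: 5 − 3 = 2
  item 4: 5 − 2 = 3
  item 14: 5 − 2 = 3
  item 15: 5 − 1 = 4
  item 17: 5 − 2 = 3
Completed scored items (15 of 17): 3, 2, 3, 1, 4, 1, 2, 3, 4, 4, 2, 3, 4, 2, 3; sum = 41.
Person mean = 41 / 15 ≈ 2.7333
Prorated total = (41 / 15) × 17 = 46.47 (to 2 dp)

46.47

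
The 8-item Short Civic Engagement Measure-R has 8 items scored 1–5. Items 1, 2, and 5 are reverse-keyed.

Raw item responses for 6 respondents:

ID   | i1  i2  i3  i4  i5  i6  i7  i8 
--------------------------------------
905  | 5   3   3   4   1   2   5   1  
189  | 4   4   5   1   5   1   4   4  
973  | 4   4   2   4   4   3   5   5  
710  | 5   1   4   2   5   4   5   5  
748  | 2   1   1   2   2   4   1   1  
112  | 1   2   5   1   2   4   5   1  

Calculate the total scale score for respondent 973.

25

Respondent 973 raw: 4, 4, 2, 4, 4, 3, 5, 5.
Reverse-coded (reverse-coded value = 6 − response):
  item 1: 6 − 4 = 2
  item 2: 6 − 4 = 2
  item 3: 2
  item 4: 4
  item 5: 6 − 4 = 2
  item 6: 3
  item 7: 5
  item 8: 5
Sum = 2 + 2 + 2 + 4 + 2 + 3 + 5 + 5 = 25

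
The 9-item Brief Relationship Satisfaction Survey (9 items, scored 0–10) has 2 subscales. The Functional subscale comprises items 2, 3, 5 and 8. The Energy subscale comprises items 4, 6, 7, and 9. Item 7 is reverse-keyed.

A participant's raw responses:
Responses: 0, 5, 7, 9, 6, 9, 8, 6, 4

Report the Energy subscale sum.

24

Energy items: 4, 6, 7, 9.
Of these, item 7 is reverse-keyed; on a 0–10 scale, reversed = 10 − raw.
  item 4: 9
  item 6: 9
  item 7: 10 − 8 = 2
  item 9: 4
Sum = 9 + 9 + 2 + 4 = 24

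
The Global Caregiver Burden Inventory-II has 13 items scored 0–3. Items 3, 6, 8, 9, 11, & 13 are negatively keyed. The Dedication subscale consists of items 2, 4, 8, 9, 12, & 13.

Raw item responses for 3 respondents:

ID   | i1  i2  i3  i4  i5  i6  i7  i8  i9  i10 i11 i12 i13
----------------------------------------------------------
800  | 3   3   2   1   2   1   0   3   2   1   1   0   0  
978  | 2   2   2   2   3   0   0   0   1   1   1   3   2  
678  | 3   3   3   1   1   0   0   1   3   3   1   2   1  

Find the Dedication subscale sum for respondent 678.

10

Respondent 678 raw: 3, 3, 3, 1, 1, 0, 0, 1, 3, 3, 1, 2, 1.
Dedication items: 2, 4, 8, 9, 12, 13.
Reverse-coded (reversed = (0+3) − raw = 3 − raw):
  item 2: 3
  item 4: 1
  item 8: 3 − 1 = 2
  item 9: 3 − 3 = 0
  item 12: 2
  item 13: 3 − 1 = 2
Sum = 3 + 1 + 2 + 0 + 2 + 2 = 10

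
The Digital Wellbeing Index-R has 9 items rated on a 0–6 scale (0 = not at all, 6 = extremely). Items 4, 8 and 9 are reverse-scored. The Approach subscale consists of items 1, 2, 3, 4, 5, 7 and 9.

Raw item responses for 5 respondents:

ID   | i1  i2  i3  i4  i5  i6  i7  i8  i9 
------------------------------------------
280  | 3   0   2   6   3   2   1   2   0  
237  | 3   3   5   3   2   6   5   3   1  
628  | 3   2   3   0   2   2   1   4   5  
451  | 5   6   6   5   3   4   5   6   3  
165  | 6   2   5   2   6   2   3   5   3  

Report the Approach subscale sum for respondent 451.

Respondent 451 raw: 5, 6, 6, 5, 3, 4, 5, 6, 3.
Approach items: 1, 2, 3, 4, 5, 7, 9.
Reverse-coded (reverse-coded value = 6 − response):
  item 1: 5
  item 2: 6
  item 3: 6
  item 4: 6 − 5 = 1
  item 5: 3
  item 7: 5
  item 9: 6 − 3 = 3
Sum = 5 + 6 + 6 + 1 + 3 + 5 + 3 = 29

29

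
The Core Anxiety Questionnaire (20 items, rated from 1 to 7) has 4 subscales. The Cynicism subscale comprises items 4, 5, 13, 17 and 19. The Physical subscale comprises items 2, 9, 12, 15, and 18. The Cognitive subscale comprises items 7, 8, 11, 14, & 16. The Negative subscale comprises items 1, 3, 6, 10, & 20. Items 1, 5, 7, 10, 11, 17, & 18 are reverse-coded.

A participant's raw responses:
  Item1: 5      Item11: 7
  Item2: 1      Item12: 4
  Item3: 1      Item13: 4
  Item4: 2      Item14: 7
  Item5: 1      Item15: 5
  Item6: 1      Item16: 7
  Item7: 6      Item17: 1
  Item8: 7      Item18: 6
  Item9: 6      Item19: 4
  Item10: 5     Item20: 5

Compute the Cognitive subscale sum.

Cognitive items: 7, 8, 11, 14, 16.
Of these, items 7 and 11 are reverse-coded; reversed = (1+7) − raw = 8 − raw.
  item 7: 8 − 6 = 2
  item 8: 7
  item 11: 8 − 7 = 1
  item 14: 7
  item 16: 7
Sum = 2 + 7 + 1 + 7 + 7 = 24

24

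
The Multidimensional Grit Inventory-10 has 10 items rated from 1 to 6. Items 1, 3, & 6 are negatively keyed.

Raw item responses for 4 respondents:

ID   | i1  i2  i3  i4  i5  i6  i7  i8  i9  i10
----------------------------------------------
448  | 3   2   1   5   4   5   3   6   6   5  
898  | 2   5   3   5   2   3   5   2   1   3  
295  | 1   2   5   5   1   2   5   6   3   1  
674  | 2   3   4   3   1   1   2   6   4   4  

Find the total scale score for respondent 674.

Respondent 674 raw: 2, 3, 4, 3, 1, 1, 2, 6, 4, 4.
Reverse-coded (on a 1–6 scale, reversed = 7 − raw):
  item 1: 7 − 2 = 5
  item 2: 3
  item 3: 7 − 4 = 3
  item 4: 3
  item 5: 1
  item 6: 7 − 1 = 6
  item 7: 2
  item 8: 6
  item 9: 4
  item 10: 4
Sum = 5 + 3 + 3 + 3 + 1 + 6 + 2 + 6 + 4 + 4 = 37

37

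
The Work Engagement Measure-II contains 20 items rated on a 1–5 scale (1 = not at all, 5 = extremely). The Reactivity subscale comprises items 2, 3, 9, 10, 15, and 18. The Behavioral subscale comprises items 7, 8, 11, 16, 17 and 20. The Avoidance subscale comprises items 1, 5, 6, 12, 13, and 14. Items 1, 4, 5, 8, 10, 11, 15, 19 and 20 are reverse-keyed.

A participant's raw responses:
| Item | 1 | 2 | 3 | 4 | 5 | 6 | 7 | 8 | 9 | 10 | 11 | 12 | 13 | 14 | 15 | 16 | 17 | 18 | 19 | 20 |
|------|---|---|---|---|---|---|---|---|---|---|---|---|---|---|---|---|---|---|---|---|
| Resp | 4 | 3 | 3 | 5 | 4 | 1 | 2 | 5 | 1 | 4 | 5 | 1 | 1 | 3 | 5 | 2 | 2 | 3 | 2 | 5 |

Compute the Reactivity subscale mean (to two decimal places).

2.17

Reactivity items: 2, 3, 9, 10, 15, 18.
Of these, items 10 & 15 are reverse-keyed; reversed = (1+5) − raw = 6 − raw.
  item 2: 3
  item 3: 3
  item 9: 1
  item 10: 6 − 4 = 2
  item 15: 6 − 5 = 1
  item 18: 3
Sum = 3 + 3 + 1 + 2 + 1 + 3 = 13
Mean = 13 / 6 = 2.17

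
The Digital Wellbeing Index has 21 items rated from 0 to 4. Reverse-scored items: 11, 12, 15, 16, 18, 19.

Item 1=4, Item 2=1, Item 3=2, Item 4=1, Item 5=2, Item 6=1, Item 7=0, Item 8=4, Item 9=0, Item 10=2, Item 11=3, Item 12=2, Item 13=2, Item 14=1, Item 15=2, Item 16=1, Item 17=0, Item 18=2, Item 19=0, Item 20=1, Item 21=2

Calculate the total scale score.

Reversing items 11, 12, 15, 16, 18, & 19 with 4 − raw:
Total = 4 + 1 + 2 + 1 + 2 + 1 + 0 + 4 + 0 + 2 + (4−3) + (4−2) + 2 + 1 + (4−2) + (4−1) + 0 + (4−2) + (4−0) + 1 + 2
      = 4 + 1 + 2 + 1 + 2 + 1 + 0 + 4 + 0 + 2 + 1 + 2 + 2 + 1 + 2 + 3 + 0 + 2 + 4 + 1 + 2 = 37

37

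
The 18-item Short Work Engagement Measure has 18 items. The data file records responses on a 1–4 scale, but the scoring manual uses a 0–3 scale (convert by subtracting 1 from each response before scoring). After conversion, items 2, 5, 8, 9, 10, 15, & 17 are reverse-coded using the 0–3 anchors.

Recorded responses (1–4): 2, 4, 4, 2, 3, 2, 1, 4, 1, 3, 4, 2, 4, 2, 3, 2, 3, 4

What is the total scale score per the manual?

Convert to 0–3: 1, 3, 3, 1, 2, 1, 0, 3, 0, 2, 3, 1, 3, 1, 2, 1, 2, 3
Reverse-coded (reversed = (0+3) − raw = 3 − raw):
  item 2: 3 − 3 = 0
  item 5: 3 − 2 = 1
  item 8: 3 − 3 = 0
  item 9: 3 − 0 = 3
  item 10: 3 − 2 = 1
  item 15: 3 − 2 = 1
  item 17: 3 − 2 = 1
Scored: 1, 0, 3, 1, 1, 1, 0, 0, 3, 1, 3, 1, 3, 1, 1, 1, 1, 3
Total = 25

25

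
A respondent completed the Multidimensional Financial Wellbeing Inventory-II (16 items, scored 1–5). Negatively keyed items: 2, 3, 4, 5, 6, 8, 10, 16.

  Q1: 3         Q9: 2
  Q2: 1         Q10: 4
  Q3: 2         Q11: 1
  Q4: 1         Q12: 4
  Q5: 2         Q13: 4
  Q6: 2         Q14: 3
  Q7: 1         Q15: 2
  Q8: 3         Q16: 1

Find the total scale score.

Raw sum = 36. Negatively keyed items: 2, 3, 4, 5, 6, 8, 10, 16; their raw sum = 16.
Each reversal replaces raw with 6 − raw, changing the total by 6 − 2·raw per item.
Total = 36 + 8·6 − 2·16 = 36 + 48 − 32 = 52

52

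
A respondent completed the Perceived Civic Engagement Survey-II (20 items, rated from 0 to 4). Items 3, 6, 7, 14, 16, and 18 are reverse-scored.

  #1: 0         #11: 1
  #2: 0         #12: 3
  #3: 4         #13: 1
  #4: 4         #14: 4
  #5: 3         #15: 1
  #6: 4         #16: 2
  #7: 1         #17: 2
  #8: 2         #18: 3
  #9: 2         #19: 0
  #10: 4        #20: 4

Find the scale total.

33

Raw sum = 45. Reverse-scored items: 3, 6, 7, 14, 16, 18; their raw sum = 18.
Each reversal replaces raw with 4 − raw, changing the total by 4 − 2·raw per item.
Total = 45 + 6·4 − 2·18 = 45 + 24 − 36 = 33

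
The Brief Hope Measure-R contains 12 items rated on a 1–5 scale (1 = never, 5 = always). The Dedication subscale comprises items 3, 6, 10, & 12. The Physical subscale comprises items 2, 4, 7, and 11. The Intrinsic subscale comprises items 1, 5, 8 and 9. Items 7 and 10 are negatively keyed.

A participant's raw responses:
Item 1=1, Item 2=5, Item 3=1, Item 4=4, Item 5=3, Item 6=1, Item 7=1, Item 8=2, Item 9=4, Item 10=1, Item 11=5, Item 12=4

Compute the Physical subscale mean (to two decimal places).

Physical items: 2, 4, 7, 11.
Of these, item 7 is negatively keyed; reverse-coded value = 6 − response.
  item 2: 5
  item 4: 4
  item 7: 6 − 1 = 5
  item 11: 5
Sum = 5 + 4 + 5 + 5 = 19
Mean = 19 / 4 = 4.75

4.75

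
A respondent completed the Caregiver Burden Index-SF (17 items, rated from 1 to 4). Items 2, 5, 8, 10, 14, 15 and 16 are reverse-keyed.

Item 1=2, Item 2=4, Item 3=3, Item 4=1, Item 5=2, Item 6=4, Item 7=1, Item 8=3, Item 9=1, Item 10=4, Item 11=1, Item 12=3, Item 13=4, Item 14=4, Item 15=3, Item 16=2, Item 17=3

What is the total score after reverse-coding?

Raw sum = 45. Reverse-keyed items: 2, 5, 8, 10, 14, 15, 16; their raw sum = 22.
Each reversal replaces raw with 5 − raw, changing the total by 5 − 2·raw per item.
Total = 45 + 7·5 − 2·22 = 45 + 35 − 44 = 36

36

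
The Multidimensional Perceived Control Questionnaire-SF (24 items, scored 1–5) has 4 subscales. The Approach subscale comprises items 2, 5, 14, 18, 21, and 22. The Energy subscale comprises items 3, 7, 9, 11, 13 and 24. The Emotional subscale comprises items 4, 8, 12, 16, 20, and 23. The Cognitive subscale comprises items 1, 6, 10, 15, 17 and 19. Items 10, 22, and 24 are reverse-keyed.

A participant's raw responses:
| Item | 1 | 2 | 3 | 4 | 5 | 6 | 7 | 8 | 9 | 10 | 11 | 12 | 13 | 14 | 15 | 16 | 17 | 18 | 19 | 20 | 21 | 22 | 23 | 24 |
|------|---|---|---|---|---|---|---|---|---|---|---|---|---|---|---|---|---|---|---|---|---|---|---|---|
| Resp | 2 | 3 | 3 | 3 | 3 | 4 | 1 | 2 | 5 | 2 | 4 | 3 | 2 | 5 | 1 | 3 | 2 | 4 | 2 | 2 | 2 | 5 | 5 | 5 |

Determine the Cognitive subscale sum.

15

Cognitive items: 1, 6, 10, 15, 17, 19.
Of these, item 10 is reverse-keyed; reverse-coded value = 6 − response.
  item 1: 2
  item 6: 4
  item 10: 6 − 2 = 4
  item 15: 1
  item 17: 2
  item 19: 2
Sum = 2 + 4 + 4 + 1 + 2 + 2 = 15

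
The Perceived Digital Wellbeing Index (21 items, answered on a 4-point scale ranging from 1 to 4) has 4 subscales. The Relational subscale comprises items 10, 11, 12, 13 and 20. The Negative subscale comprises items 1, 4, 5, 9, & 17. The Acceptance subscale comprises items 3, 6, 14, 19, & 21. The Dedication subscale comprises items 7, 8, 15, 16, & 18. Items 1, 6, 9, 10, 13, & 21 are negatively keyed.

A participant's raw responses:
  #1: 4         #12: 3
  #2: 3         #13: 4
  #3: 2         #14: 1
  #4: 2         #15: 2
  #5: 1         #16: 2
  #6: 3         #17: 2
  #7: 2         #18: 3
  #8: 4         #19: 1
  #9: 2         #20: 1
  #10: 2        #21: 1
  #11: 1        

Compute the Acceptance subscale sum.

Acceptance items: 3, 6, 14, 19, 21.
Of these, items 6 and 21 are negatively keyed; reversed = (1+4) − raw = 5 − raw.
  item 3: 2
  item 6: 5 − 3 = 2
  item 14: 1
  item 19: 1
  item 21: 5 − 1 = 4
Sum = 2 + 2 + 1 + 1 + 4 = 10

10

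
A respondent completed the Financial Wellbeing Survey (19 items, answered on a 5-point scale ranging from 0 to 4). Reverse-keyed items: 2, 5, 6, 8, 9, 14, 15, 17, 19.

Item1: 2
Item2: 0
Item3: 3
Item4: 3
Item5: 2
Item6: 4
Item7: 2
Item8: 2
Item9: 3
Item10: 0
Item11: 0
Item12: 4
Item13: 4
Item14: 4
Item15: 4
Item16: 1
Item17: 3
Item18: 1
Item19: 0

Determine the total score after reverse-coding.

Reverse-coded items (reversed = (0+4) − raw = 4 − raw):
  item 2: 4 − 0 = 4
  item 5: 4 − 2 = 2
  item 6: 4 − 4 = 0
  item 8: 4 − 2 = 2
  item 9: 4 − 3 = 1
  item 14: 4 − 4 = 0
  item 15: 4 − 4 = 0
  item 17: 4 − 3 = 1
  item 19: 4 − 0 = 4
Scored responses: 2, 4, 3, 3, 2, 0, 2, 2, 1, 0, 0, 4, 4, 0, 0, 1, 1, 1, 4
Total = 2 + 4 + 3 + 3 + 2 + 0 + 2 + 2 + 1 + 0 + 0 + 4 + 4 + 0 + 0 + 1 + 1 + 1 + 4 = 34

34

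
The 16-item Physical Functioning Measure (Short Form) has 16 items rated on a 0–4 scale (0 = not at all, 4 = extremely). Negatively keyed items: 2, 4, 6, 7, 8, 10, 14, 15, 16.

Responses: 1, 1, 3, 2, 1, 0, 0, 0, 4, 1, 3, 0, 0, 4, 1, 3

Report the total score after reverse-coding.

36

Raw sum = 24. Negatively keyed items: 2, 4, 6, 7, 8, 10, 14, 15, 16; their raw sum = 12.
Each reversal replaces raw with 4 − raw, changing the total by 4 − 2·raw per item.
Total = 24 + 9·4 − 2·12 = 24 + 36 − 24 = 36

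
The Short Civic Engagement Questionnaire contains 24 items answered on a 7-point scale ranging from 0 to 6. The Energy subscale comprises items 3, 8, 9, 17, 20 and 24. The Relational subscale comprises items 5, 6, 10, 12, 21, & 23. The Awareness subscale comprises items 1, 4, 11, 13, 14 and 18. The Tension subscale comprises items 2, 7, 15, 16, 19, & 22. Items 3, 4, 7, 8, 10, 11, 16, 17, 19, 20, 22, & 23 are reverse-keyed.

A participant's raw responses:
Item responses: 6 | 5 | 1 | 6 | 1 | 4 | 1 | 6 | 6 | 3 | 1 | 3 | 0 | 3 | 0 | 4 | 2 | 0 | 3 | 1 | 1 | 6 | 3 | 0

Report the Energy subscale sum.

20

Energy items: 3, 8, 9, 17, 20, 24.
Of these, items 3, 8, 17, and 20 are reverse-keyed; reverse-coded value = 6 − response.
  item 3: 6 − 1 = 5
  item 8: 6 − 6 = 0
  item 9: 6
  item 17: 6 − 2 = 4
  item 20: 6 − 1 = 5
  item 24: 0
Sum = 5 + 0 + 6 + 4 + 5 + 0 = 20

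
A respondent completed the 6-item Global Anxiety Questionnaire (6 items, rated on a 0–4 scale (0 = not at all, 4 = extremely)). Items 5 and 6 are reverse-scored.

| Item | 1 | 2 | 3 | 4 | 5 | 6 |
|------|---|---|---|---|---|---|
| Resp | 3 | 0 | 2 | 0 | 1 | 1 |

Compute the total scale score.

Reversing items 5 & 6 with 4 − raw:
Total = 3 + 0 + 2 + 0 + (4−1) + (4−1)
      = 3 + 0 + 2 + 0 + 3 + 3 = 11

11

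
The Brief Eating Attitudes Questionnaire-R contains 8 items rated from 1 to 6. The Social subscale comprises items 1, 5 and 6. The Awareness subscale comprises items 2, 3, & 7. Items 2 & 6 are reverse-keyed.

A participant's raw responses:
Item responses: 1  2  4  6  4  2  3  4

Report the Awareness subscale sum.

12

Awareness items: 2, 3, 7.
Of these, item 2 is reverse-keyed; on a 1–6 scale, reversed = 7 − raw.
  item 2: 7 − 2 = 5
  item 3: 4
  item 7: 3
Sum = 5 + 4 + 3 = 12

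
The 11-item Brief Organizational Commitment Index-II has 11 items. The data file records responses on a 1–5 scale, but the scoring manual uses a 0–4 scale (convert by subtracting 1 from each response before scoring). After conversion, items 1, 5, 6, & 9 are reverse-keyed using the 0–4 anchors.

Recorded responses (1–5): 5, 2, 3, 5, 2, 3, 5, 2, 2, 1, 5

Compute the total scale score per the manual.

Convert to 0–4: 4, 1, 2, 4, 1, 2, 4, 1, 1, 0, 4
Reverse-coded (on a 0–4 scale, reversed = 4 − raw):
  item 1: 4 − 4 = 0
  item 5: 4 − 1 = 3
  item 6: 4 − 2 = 2
  item 9: 4 − 1 = 3
Scored: 0, 1, 2, 4, 3, 2, 4, 1, 3, 0, 4
Total = 24

24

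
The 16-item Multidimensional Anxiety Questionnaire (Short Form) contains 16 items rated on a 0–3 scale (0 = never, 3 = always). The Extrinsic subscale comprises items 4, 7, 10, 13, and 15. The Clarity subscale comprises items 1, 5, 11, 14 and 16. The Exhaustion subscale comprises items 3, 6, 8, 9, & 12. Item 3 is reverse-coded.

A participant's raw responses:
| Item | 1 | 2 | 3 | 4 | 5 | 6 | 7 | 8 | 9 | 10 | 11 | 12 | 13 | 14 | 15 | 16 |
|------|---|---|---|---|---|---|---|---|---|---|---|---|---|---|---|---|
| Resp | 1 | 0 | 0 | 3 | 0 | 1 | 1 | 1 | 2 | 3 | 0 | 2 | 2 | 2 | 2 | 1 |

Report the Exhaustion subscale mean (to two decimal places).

1.80

Exhaustion items: 3, 6, 8, 9, 12.
Of these, item 3 is reverse-coded; reversed = (0+3) − raw = 3 − raw.
  item 3: 3 − 0 = 3
  item 6: 1
  item 8: 1
  item 9: 2
  item 12: 2
Sum = 3 + 1 + 1 + 2 + 2 = 9
Mean = 9 / 5 = 1.80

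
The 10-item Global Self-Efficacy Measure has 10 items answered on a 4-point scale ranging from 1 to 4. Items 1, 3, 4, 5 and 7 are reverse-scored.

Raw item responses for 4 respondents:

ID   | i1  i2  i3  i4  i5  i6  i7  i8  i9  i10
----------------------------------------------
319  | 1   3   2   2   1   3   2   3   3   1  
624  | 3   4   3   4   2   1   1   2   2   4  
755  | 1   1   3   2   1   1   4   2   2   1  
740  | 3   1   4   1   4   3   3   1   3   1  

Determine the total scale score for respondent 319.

Respondent 319 raw: 1, 3, 2, 2, 1, 3, 2, 3, 3, 1.
Reverse-coded (on a 1–4 scale, reversed = 5 − raw):
  item 1: 5 − 1 = 4
  item 2: 3
  item 3: 5 − 2 = 3
  item 4: 5 − 2 = 3
  item 5: 5 − 1 = 4
  item 6: 3
  item 7: 5 − 2 = 3
  item 8: 3
  item 9: 3
  item 10: 1
Sum = 4 + 3 + 3 + 3 + 4 + 3 + 3 + 3 + 3 + 1 = 30

30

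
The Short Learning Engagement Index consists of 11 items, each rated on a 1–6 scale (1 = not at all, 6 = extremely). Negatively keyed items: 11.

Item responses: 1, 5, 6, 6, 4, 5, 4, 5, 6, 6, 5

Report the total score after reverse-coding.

50

Reversing item 11 with 7 − raw:
Total = 1 + 5 + 6 + 6 + 4 + 5 + 4 + 5 + 6 + 6 + (7−5)
      = 1 + 5 + 6 + 6 + 4 + 5 + 4 + 5 + 6 + 6 + 2 = 50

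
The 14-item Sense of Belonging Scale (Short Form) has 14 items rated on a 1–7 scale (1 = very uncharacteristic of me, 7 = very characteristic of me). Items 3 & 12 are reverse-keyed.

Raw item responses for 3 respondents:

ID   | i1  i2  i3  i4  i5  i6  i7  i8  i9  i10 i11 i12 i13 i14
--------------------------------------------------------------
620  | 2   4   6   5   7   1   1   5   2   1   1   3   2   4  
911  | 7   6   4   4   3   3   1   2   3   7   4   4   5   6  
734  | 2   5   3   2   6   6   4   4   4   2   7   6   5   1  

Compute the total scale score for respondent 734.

Respondent 734 raw: 2, 5, 3, 2, 6, 6, 4, 4, 4, 2, 7, 6, 5, 1.
Reverse-coded (on a 1–7 scale, reversed = 8 − raw):
  item 1: 2
  item 2: 5
  item 3: 8 − 3 = 5
  item 4: 2
  item 5: 6
  item 6: 6
  item 7: 4
  item 8: 4
  item 9: 4
  item 10: 2
  item 11: 7
  item 12: 8 − 6 = 2
  item 13: 5
  item 14: 1
Sum = 2 + 5 + 5 + 2 + 6 + 6 + 4 + 4 + 4 + 2 + 7 + 2 + 5 + 1 = 55

55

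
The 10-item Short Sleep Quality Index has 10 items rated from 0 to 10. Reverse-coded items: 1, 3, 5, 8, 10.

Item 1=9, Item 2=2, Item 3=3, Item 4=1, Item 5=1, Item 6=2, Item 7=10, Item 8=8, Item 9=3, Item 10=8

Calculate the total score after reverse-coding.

Reverse-coded items (reverse-coded value = 10 − response):
  item 1: 10 − 9 = 1
  item 3: 10 − 3 = 7
  item 5: 10 − 1 = 9
  item 8: 10 − 8 = 2
  item 10: 10 − 8 = 2
After reverse-coding: 1, 2, 7, 1, 9, 2, 10, 2, 3, 2
Total = 1 + 2 + 7 + 1 + 9 + 2 + 10 + 2 + 3 + 2 = 39

39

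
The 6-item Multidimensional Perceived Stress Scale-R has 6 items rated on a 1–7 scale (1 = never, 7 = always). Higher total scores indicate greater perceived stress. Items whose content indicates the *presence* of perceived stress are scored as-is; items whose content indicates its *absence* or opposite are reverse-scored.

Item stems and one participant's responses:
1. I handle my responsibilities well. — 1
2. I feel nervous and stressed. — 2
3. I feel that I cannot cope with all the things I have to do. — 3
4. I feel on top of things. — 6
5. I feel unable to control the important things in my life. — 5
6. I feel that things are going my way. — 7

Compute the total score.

Items 1, 4, 6 describe the absence/opposite of perceived stress → reverse-score.
on a 1–7 scale, reversed = 8 − raw.
  item 1: 8 − 1 = 7
  item 2: 2
  item 3: 3
  item 4: 8 − 6 = 2
  item 5: 5
  item 6: 8 − 7 = 1
Total = 7 + 2 + 3 + 2 + 5 + 1 = 20

20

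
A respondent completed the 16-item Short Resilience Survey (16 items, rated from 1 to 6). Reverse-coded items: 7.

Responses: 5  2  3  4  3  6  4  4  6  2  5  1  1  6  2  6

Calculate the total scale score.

Reverse-coded items (reversed = (1+6) − raw = 7 − raw):
  item 7: 7 − 4 = 3
After reverse-coding: 5, 2, 3, 4, 3, 6, 3, 4, 6, 2, 5, 1, 1, 6, 2, 6
Total = 5 + 2 + 3 + 4 + 3 + 6 + 3 + 4 + 6 + 2 + 5 + 1 + 1 + 6 + 2 + 6 = 59

59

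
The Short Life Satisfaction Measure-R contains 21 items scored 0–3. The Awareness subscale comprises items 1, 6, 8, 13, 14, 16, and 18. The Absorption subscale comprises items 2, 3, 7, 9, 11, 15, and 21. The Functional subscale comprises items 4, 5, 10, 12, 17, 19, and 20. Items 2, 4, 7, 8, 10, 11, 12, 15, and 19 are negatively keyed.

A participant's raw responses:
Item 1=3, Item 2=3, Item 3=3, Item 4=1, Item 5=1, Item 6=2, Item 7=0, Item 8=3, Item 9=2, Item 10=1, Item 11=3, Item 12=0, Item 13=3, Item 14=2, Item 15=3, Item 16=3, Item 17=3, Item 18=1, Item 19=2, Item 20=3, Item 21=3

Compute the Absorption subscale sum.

Absorption items: 2, 3, 7, 9, 11, 15, 21.
Of these, items 2, 7, 11, & 15 are negatively keyed; on a 0–3 scale, reversed = 3 − raw.
  item 2: 3 − 3 = 0
  item 3: 3
  item 7: 3 − 0 = 3
  item 9: 2
  item 11: 3 − 3 = 0
  item 15: 3 − 3 = 0
  item 21: 3
Sum = 0 + 3 + 3 + 2 + 0 + 0 + 3 = 11

11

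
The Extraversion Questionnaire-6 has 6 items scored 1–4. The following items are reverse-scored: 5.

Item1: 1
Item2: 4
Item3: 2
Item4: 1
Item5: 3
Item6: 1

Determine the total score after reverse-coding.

11

Reverse-coded items (reverse-coded value = 5 − response):
  item 5: 5 − 3 = 2
Scored responses: 1, 4, 2, 1, 2, 1
Total = 1 + 4 + 2 + 1 + 2 + 1 = 11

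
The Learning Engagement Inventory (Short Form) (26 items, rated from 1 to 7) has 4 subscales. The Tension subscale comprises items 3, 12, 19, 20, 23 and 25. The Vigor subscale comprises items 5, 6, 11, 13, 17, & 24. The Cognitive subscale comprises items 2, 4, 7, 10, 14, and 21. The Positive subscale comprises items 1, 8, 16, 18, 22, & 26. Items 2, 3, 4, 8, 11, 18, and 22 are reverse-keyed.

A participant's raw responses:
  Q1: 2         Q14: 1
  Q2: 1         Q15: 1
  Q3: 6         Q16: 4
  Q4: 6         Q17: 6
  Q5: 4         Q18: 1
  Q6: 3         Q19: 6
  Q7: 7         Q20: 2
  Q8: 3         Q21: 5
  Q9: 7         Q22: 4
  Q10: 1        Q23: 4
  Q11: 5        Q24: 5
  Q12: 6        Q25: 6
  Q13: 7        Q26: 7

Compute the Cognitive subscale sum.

23

Cognitive items: 2, 4, 7, 10, 14, 21.
Of these, items 2 and 4 are reverse-keyed; on a 1–7 scale, reversed = 8 − raw.
  item 2: 8 − 1 = 7
  item 4: 8 − 6 = 2
  item 7: 7
  item 10: 1
  item 14: 1
  item 21: 5
Sum = 7 + 2 + 7 + 1 + 1 + 5 = 23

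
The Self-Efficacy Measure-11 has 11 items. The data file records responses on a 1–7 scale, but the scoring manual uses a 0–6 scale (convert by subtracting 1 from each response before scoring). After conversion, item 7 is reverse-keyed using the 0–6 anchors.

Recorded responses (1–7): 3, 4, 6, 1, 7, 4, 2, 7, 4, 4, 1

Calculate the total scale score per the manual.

36

Convert to 0–6: 2, 3, 5, 0, 6, 3, 1, 6, 3, 3, 0
Reverse-coded (on a 0–6 scale, reversed = 6 − raw):
  item 7: 6 − 1 = 5
Scored: 2, 3, 5, 0, 6, 3, 5, 6, 3, 3, 0
Total = 36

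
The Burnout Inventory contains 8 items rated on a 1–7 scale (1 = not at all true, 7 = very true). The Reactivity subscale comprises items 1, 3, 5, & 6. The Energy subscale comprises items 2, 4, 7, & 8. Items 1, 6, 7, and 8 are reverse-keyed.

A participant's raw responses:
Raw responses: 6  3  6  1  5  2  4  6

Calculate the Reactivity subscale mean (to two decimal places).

Reactivity items: 1, 3, 5, 6.
Of these, items 1 and 6 are reverse-keyed; on a 1–7 scale, reversed = 8 − raw.
  item 1: 8 − 6 = 2
  item 3: 6
  item 5: 5
  item 6: 8 − 2 = 6
Sum = 2 + 6 + 5 + 6 = 19
Mean = 19 / 4 = 4.75

4.75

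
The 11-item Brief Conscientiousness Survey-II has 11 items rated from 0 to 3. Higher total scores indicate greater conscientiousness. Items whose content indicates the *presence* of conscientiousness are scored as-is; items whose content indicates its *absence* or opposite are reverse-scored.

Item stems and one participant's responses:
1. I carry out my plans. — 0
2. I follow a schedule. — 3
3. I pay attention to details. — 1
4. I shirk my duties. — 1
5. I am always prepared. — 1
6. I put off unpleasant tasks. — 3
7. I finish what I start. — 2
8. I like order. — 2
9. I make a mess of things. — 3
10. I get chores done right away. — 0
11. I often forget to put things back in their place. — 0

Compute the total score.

Items 4, 6, 9, 11 describe the absence/opposite of conscientiousness → reverse-score.
reverse-coded value = 3 − response.
  item 1: 0
  item 2: 3
  item 3: 1
  item 4: 3 − 1 = 2
  item 5: 1
  item 6: 3 − 3 = 0
  item 7: 2
  item 8: 2
  item 9: 3 − 3 = 0
  item 10: 0
  item 11: 3 − 0 = 3
Total = 0 + 3 + 1 + 2 + 1 + 0 + 2 + 2 + 0 + 0 + 3 = 14

14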